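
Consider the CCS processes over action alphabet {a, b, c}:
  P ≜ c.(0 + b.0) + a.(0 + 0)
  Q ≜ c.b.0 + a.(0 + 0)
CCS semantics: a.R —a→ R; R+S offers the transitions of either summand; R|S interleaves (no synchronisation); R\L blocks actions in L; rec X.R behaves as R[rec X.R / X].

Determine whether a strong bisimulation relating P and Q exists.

P ~ Q

LTS(P): 4 reachable states
  u0 = c.(0 + b.0) + a.(0 + 0) ⊢ ··a··> u1, ··c··> u2
  u1 = 0 + 0 ⊢ ∅
  u2 = 0 + b.0 ⊢ ··b··> u3
  u3 = 0 ⊢ ∅
LTS(Q): 4 reachable states
  v0 = c.b.0 + a.(0 + 0) ⊢ ··a··> v1, ··c··> v2
  v1 = 0 + 0 ⊢ ∅
  v2 = b.0 ⊢ ··b··> v3
  v3 = 0 ⊢ ∅
Partition-refinement fixed point:
  B0 = {u0, v0}
  B1 = {u1, u3, v1, v3}
  B2 = {u2, v2}
u0 ∈ B0, v0 ∈ B0 → same block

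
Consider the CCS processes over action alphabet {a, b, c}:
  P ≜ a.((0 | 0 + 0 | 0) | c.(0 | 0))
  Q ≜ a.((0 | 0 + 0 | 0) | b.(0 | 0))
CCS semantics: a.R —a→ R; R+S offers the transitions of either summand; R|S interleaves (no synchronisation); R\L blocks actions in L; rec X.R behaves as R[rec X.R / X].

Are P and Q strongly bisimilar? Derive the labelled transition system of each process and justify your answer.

not bisimilar

P's transition system — 3 states:
  p0 = a.((0 | 0 + 0 | 0) | c.(0 | 0)) → =a=> p1
  p1 = (0 | 0 + 0 | 0) | c.(0 | 0) → =c=> p2
  p2 = (0 | 0 + 0 | 0) | (0 | 0) → stopped
Q's transition system — 3 states:
  q0 = a.((0 | 0 + 0 | 0) | b.(0 | 0)) → =a=> q1
  q1 = (0 | 0 + 0 | 0) | b.(0 | 0) → =b=> q2
  q2 = (0 | 0 + 0 | 0) | (0 | 0) → stopped
Bisimilarity quotient blocks:
  B0 = {p0}
  B1 = {p1}
  B2 = {p2, q2}
  B3 = {q0}
  B4 = {q1}
p0 ∈ B0, q0 ∈ B3 → different blocks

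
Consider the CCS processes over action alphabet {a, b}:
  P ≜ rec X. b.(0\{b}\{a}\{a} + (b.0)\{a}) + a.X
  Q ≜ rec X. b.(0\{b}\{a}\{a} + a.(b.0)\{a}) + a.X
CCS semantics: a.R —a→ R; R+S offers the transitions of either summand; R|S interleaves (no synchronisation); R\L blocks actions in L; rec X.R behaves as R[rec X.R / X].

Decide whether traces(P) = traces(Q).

P's transition system — 3 states:
  p0 = rec X. b.(0\{b}\{a}\{a} + (b.0)\{a}) + a.X has moves -a-> p0, -b-> p1
  p1 = 0\{b}\{a}\{a} + (b.0)\{a} has moves -b-> p2
  p2 = 0\{a} has moves stopped
Q's transition system — 4 states:
  q0 = rec X. b.(0\{b}\{a}\{a} + a.(b.0)\{a}) + a.X has moves -a-> q0, -b-> q1
  q1 = 0\{b}\{a}\{a} + a.(b.0)\{a} has moves -a-> q2
  q2 = (b.0)\{a} has moves -b-> q3
  q3 = 0\{a} has moves stopped
Trace ⟨bb⟩ through P, begin at {p0}:
  step 1 (b): {p1}
  step 2 (b): {p2}
  P completes σ.
Trace ⟨bb⟩ through Q, begin at {q0}:
  step 1 (b): {q1}
  step 2 (b): ∅  — Q cannot continue

NO — witness ⟨bb⟩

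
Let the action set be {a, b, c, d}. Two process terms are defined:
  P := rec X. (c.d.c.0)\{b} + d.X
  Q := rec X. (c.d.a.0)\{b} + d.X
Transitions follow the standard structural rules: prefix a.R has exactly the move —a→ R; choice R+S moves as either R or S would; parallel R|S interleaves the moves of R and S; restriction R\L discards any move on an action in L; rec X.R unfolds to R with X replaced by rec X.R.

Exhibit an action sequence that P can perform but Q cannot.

LTS(P): 4 reachable states
  s0 = rec X. (c.d.c.0)\{b} + d.X :: =c=> s1, =d=> s0
  s1 = (d.c.0)\{b} :: =d=> s2
  s2 = (c.0)\{b} :: =c=> s3
  s3 = 0\{b} :: ·
LTS(Q): 4 reachable states
  t0 = rec X. (c.d.a.0)\{b} + d.X :: =c=> t1, =d=> t0
  t1 = (d.a.0)\{b} :: =d=> t2
  t2 = (a.0)\{b} :: =a=> t3
  t3 = 0\{b} :: ·
Executing cdc from P (initial set {s0}):
  step 1 (c): {s1}
  step 2 (d): {s2}
  step 3 (c): {s3}
  — P admits the full trace.
Executing cdc from Q (initial set {t0}):
  step 1 (c): {t1}
  step 2 (d): {t2}
  step 3 (c): ∅  — Q cannot continue

cdc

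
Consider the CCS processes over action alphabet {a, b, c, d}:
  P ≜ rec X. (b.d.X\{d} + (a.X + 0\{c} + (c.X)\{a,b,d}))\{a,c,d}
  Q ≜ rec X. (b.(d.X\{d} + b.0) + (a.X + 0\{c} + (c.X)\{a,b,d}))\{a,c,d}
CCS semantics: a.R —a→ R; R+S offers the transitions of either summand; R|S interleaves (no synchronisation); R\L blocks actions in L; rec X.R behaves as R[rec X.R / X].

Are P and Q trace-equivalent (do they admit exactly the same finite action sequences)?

traces(P) ≠ traces(Q) — witness ⟨bb⟩

Reachable graph of P (2 states):
  u0 = rec X. (b.d.X\{d} + (a.X + 0\{c} + (c.X)\{a,b,d}))\{a,c,d} ⊢ -b-> u1
  u1 = (d.(rec X. (b.d.X\{d} + (a.X + 0\{c} + (c.X)\{a,b,d}))\{a,c,d})\{d})\{a,c,d} ⊢ deadlocked
Reachable graph of Q (3 states):
  v0 = rec X. (b.(d.X\{d} + b.0) + (a.X + 0\{c} + (c.X)\{a,b,d}))\{a,c,d} ⊢ -b-> v1
  v1 = (d.(rec X. (b.(d.X\{d} + b.0) + (a.X + 0\{c} + (c.X)\{a,b,d}))\{a,c,d})\{d} + b.0)\{a,c,d} ⊢ -b-> v2
  v2 = 0\{a,c,d} ⊢ deadlocked
Run σ = ⟨bb⟩ on Q: start {v0}
  step 1 (b): {v1}
  step 2 (b): {v2}
  ✓ Q
Run σ = ⟨bb⟩ on P: start {u0}
  step 1 (b): {u1}
  step 2 (b): ∅  — P cannot continue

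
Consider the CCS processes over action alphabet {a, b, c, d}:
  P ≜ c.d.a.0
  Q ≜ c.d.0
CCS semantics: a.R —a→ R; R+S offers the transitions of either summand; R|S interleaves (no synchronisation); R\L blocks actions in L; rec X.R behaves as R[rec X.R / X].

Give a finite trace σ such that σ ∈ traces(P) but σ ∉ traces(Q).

cda

LTS(P): 4 reachable states
  u0 = c.d.a.0 ⊢ -c-> u1
  u1 = d.a.0 ⊢ -d-> u2
  u2 = a.0 ⊢ -a-> u3
  u3 = 0 ⊢ deadlocked
LTS(Q): 3 reachable states
  v0 = c.d.0 ⊢ -c-> v1
  v1 = d.0 ⊢ -d-> v2
  v2 = 0 ⊢ deadlocked
Executing cda from P (initial set {u0}):
  [1] c ⇒ {u1}
  [2] d ⇒ {u2}
  [3] a ⇒ {u3}
  — P admits the full trace.
Executing cda from Q (initial set {v0}):
  [1] c ⇒ {v1}
  [2] d ⇒ {v2}
  [3] a ⇒ no successor for Q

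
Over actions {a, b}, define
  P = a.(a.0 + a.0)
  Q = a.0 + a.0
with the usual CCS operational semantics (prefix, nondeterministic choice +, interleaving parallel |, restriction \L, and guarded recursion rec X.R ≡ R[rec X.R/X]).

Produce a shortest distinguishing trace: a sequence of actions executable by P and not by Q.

Reachable graph of P (3 states):
  m0 = a.(a.0 + a.0) ⊢ ··a··> m1
  m1 = a.0 + a.0 ⊢ ··a··> m2
  m2 = 0 ⊢ deadlocked
Reachable graph of Q (2 states):
  n0 = a.0 + a.0 ⊢ ··a··> n1
  n1 = 0 ⊢ deadlocked
Run σ = ⟨aa⟩ on P: start {m0}
  step 1 (a): {m1}
  step 2 (a): {m2}
  ✓ P
Run σ = ⟨aa⟩ on Q: start {n0}
  step 1 (a): {n1}
  step 2 (a): no successor for Q

aa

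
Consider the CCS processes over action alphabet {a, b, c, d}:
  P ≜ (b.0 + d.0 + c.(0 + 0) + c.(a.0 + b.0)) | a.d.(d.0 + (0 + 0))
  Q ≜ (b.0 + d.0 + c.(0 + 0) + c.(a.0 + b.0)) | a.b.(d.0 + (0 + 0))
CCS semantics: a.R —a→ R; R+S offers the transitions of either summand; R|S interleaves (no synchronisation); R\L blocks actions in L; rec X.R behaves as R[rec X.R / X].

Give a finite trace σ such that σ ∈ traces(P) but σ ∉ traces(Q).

acd

Reachable graph of P (16 states):
  s0 = (b.0 + d.0 + c.(0 + 0) + c.(a.0 + b.0)) | a.d.(d.0 + (0 + 0)) has moves =a=> s1, =b=> s2, =c=> s3, =c=> s4, =d=> s2
  s1 = (b.0 + d.0 + c.(0 + 0) + c.(a.0 + b.0)) | d.(d.0 + (0 + 0)) has moves =b=> s5, =c=> s6, =c=> s7, =d=> s5, =d=> s8
  s2 = 0 | a.d.(d.0 + (0 + 0)) has moves =a=> s5
  s3 = (0 + 0) | a.d.(d.0 + (0 + 0)) has moves =a=> s6
  s4 = (a.0 + b.0) | a.d.(d.0 + (0 + 0)) has moves =a=> s2, =a=> s7, =b=> s2
  s5 = 0 | d.(d.0 + (0 + 0)) has moves =d=> s9
  s6 = (0 + 0) | d.(d.0 + (0 + 0)) has moves =d=> s10
  s7 = (a.0 + b.0) | d.(d.0 + (0 + 0)) has moves =a=> s5, =b=> s5, =d=> s11
  s8 = (b.0 + d.0 + c.(0 + 0) + c.(a.0 + b.0)) | (d.0 + (0 + 0)) has moves =b=> s9, =c=> s10, =c=> s11, =d=> s12, =d=> s9
  s9 = 0 | (d.0 + (0 + 0)) has moves =d=> s13
  s10 = (0 + 0) | (d.0 + (0 + 0)) has moves =d=> s14
  s11 = (a.0 + b.0) | (d.0 + (0 + 0)) has moves =a=> s9, =b=> s9, =d=> s15
  s12 = (b.0 + d.0 + c.(0 + 0) + c.(a.0 + b.0)) | 0 has moves =b=> s13, =c=> s14, =c=> s15, =d=> s13
  s13 = 0 | 0 has moves deadlocked
  s14 = (0 + 0) | 0 has moves deadlocked
  s15 = (a.0 + b.0) | 0 has moves =a=> s13, =b=> s13
Reachable graph of Q (16 states):
  t0 = (b.0 + d.0 + c.(0 + 0) + c.(a.0 + b.0)) | a.b.(d.0 + (0 + 0)) has moves =a=> t1, =b=> t2, =c=> t3, =c=> t4, =d=> t2
  t1 = (b.0 + d.0 + c.(0 + 0) + c.(a.0 + b.0)) | b.(d.0 + (0 + 0)) has moves =b=> t5, =b=> t6, =c=> t7, =c=> t8, =d=> t6
  t2 = 0 | a.b.(d.0 + (0 + 0)) has moves =a=> t6
  t3 = (0 + 0) | a.b.(d.0 + (0 + 0)) has moves =a=> t7
  t4 = (a.0 + b.0) | a.b.(d.0 + (0 + 0)) has moves =a=> t2, =a=> t8, =b=> t2
  t5 = (b.0 + d.0 + c.(0 + 0) + c.(a.0 + b.0)) | (d.0 + (0 + 0)) has moves =b=> t9, =c=> t10, =c=> t11, =d=> t12, =d=> t9
  t6 = 0 | b.(d.0 + (0 + 0)) has moves =b=> t9
  t7 = (0 + 0) | b.(d.0 + (0 + 0)) has moves =b=> t10
  t8 = (a.0 + b.0) | b.(d.0 + (0 + 0)) has moves =a=> t6, =b=> t11, =b=> t6
  t9 = 0 | (d.0 + (0 + 0)) has moves =d=> t13
  t10 = (0 + 0) | (d.0 + (0 + 0)) has moves =d=> t14
  t11 = (a.0 + b.0) | (d.0 + (0 + 0)) has moves =a=> t9, =b=> t9, =d=> t15
  t12 = (b.0 + d.0 + c.(0 + 0) + c.(a.0 + b.0)) | 0 has moves =b=> t13, =c=> t14, =c=> t15, =d=> t13
  t13 = 0 | 0 has moves deadlocked
  t14 = (0 + 0) | 0 has moves deadlocked
  t15 = (a.0 + b.0) | 0 has moves =a=> t13, =b=> t13
Trace ⟨acd⟩ through P, begin at {s0}:
  step 1 (a): {s1}
  step 2 (c): {s6, s7}
  step 3 (d): {s10, s11}
  — P admits the full trace.
Trace ⟨acd⟩ through Q, begin at {t0}:
  step 1 (a): {t1}
  step 2 (c): {t7, t8}
  step 3 (d): ∅ (Q stuck)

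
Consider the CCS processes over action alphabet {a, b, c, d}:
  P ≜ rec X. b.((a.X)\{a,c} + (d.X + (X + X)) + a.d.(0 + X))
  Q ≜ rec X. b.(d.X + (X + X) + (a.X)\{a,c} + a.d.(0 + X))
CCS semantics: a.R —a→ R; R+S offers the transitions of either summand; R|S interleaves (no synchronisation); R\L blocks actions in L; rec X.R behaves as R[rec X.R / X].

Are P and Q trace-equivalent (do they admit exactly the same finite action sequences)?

trace-equivalent

Reachable graph of P (4 states):
  u0 = rec X. b.((a.X)\{a,c} + (d.X + (X + X)) + a.d.(0 + X)) has moves -b-> u1
  u1 = (a.(rec X. b.((a.X)\{a,c} + (d.X + (X + X)) + a.d.(0 + X))))\{a,c} + (d.(rec X. b.((a.X)\{a,c} + (d.X + (X + X)) + a.d.(0 + X))) + ((rec X. b.((a.X)\{a,c} + (d.X + (X + X)) + a.d.(0 + X))) + (rec X. b.((a.X)\{a,c} + (d.X + (X + X)) + a.d.(0 + X))))) + a.d.(0 + (rec X. b.((a.X)\{a,c} + (d.X + (X + X)) + a.d.(0 + X)))) has moves -a-> u2, -b-> u1, -d-> u0
  u2 = d.(0 + (rec X. b.((a.X)\{a,c} + (d.X + (X + X)) + a.d.(0 + X)))) has moves -d-> u3
  u3 = 0 + (rec X. b.((a.X)\{a,c} + (d.X + (X + X)) + a.d.(0 + X))) has moves -b-> u1
Reachable graph of Q (4 states):
  v0 = rec X. b.(d.X + (X + X) + (a.X)\{a,c} + a.d.(0 + X)) has moves -b-> v1
  v1 = d.(rec X. b.(d.X + (X + X) + (a.X)\{a,c} + a.d.(0 + X))) + ((rec X. b.(d.X + (X + X) + (a.X)\{a,c} + a.d.(0 + X))) + (rec X. b.(d.X + (X + X) + (a.X)\{a,c} + a.d.(0 + X)))) + (a.(rec X. b.(d.X + (X + X) + (a.X)\{a,c} + a.d.(0 + X))))\{a,c} + a.d.(0 + (rec X. b.(d.X + (X + X) + (a.X)\{a,c} + a.d.(0 + X)))) has moves -a-> v2, -b-> v1, -d-> v0
  v2 = d.(0 + (rec X. b.(d.X + (X + X) + (a.X)\{a,c} + a.d.(0 + X)))) has moves -d-> v3
  v3 = 0 + (rec X. b.(d.X + (X + X) + (a.X)\{a,c} + a.d.(0 + X))) has moves -b-> v1
Bisimilarity quotient blocks:
  B0 = {u0, u3, v0, v3}
  B1 = {u1, v1}
  B2 = {u2, v2}
u0 ∈ B0, v0 ∈ B0 → same block
Bisimilar ⇒ trace-equivalent.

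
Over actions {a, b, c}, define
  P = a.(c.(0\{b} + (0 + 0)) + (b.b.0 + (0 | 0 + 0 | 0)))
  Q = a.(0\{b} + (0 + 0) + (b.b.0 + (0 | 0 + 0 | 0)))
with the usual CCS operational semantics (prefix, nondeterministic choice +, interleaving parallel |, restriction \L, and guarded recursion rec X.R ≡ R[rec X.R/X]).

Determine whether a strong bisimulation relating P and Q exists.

not bisimilar

LTS(P): 5 reachable states
  m0 = a.(c.(0\{b} + (0 + 0)) + (b.b.0 + (0 | 0 + 0 | 0))) :: —a→ m1
  m1 = c.(0\{b} + (0 + 0)) + (b.b.0 + (0 | 0 + 0 | 0)) :: —b→ m2, —c→ m3
  m2 = b.0 :: —b→ m4
  m3 = 0\{b} + (0 + 0) :: ∅
  m4 = 0 :: ∅
LTS(Q): 4 reachable states
  n0 = a.(0\{b} + (0 + 0) + (b.b.0 + (0 | 0 + 0 | 0))) :: —a→ n1
  n1 = 0\{b} + (0 + 0) + (b.b.0 + (0 | 0 + 0 | 0)) :: —b→ n2
  n2 = b.0 :: —b→ n3
  n3 = 0 :: ∅
Coarsest stable partition (strong bisimilarity classes):
  B0 = {m0}
  B1 = {m1}
  B2 = {m2, n2}
  B3 = {m3, m4, n3}
  B4 = {n0}
  B5 = {n1}
m0 ∈ B0, n0 ∈ B4 → different blocks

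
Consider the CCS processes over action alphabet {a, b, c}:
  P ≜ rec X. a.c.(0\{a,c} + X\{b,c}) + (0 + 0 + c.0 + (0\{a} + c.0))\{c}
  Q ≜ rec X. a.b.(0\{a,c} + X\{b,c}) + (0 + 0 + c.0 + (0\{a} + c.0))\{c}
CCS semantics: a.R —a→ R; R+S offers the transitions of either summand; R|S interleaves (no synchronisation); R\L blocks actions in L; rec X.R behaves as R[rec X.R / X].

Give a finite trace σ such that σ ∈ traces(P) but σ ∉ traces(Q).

LTS(P): 4 reachable states
  s0 = rec X. a.c.(0\{a,c} + X\{b,c}) + (0 + 0 + c.0 + (0\{a} + c.0))\{c} :: =a=> s1
  s1 = c.(0\{a,c} + (rec X. a.c.(0\{a,c} + X\{b,c}) + (0 + 0 + c.0 + (0\{a} + c.0))\{c})\{b,c}) :: =c=> s2
  s2 = 0\{a,c} + (rec X. a.c.(0\{a,c} + X\{b,c}) + (0 + 0 + c.0 + (0\{a} + c.0))\{c})\{b,c} :: =a=> s3
  s3 = (c.(0\{a,c} + (rec X. a.c.(0\{a,c} + X\{b,c}) + (0 + 0 + c.0 + (0\{a} + c.0))\{c})\{b,c}))\{b,c} :: deadlocked
LTS(Q): 4 reachable states
  t0 = rec X. a.b.(0\{a,c} + X\{b,c}) + (0 + 0 + c.0 + (0\{a} + c.0))\{c} :: =a=> t1
  t1 = b.(0\{a,c} + (rec X. a.b.(0\{a,c} + X\{b,c}) + (0 + 0 + c.0 + (0\{a} + c.0))\{c})\{b,c}) :: =b=> t2
  t2 = 0\{a,c} + (rec X. a.b.(0\{a,c} + X\{b,c}) + (0 + 0 + c.0 + (0\{a} + c.0))\{c})\{b,c} :: =a=> t3
  t3 = (b.(0\{a,c} + (rec X. a.b.(0\{a,c} + X\{b,c}) + (0 + 0 + c.0 + (0\{a} + c.0))\{c})\{b,c}))\{b,c} :: deadlocked
Trace ⟨ac⟩ through P, begin at {s0}:
  after a @ step 1: {s1}
  after c @ step 2: {s2}
  P completes σ.
Trace ⟨ac⟩ through Q, begin at {t0}:
  after a @ step 1: {t1}
  after c @ step 2: ∅ (Q stuck)

ac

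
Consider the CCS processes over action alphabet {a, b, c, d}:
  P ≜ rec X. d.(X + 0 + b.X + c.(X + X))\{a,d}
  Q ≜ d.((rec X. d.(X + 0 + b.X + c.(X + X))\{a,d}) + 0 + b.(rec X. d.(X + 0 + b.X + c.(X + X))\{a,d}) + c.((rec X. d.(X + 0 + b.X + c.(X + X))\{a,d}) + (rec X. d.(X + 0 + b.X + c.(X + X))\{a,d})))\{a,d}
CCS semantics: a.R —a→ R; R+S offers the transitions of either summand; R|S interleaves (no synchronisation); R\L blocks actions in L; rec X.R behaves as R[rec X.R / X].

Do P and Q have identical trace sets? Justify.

trace-equivalent

Reachable graph of P (4 states):
  p0 = rec X. d.(X + 0 + b.X + c.(X + X))\{a,d} | —d→ p1
  p1 = ((rec X. d.(X + 0 + b.X + c.(X + X))\{a,d}) + 0 + b.(rec X. d.(X + 0 + b.X + c.(X + X))\{a,d}) + c.((rec X. d.(X + 0 + b.X + c.(X + X))\{a,d}) + (rec X. d.(X + 0 + b.X + c.(X + X))\{a,d})))\{a,d} | —b→ p2, —c→ p3
  p2 = (rec X. d.(X + 0 + b.X + c.(X + X))\{a,d})\{a,d} | (no moves)
  p3 = ((rec X. d.(X + 0 + b.X + c.(X + X))\{a,d}) + (rec X. d.(X + 0 + b.X + c.(X + X))\{a,d}))\{a,d} | (no moves)
Reachable graph of Q (4 states):
  q0 = d.((rec X. d.(X + 0 + b.X + c.(X + X))\{a,d}) + 0 + b.(rec X. d.(X + 0 + b.X + c.(X + X))\{a,d}) + c.((rec X. d.(X + 0 + b.X + c.(X + X))\{a,d}) + (rec X. d.(X + 0 + b.X + c.(X + X))\{a,d})))\{a,d} | —d→ q1
  q1 = ((rec X. d.(X + 0 + b.X + c.(X + X))\{a,d}) + 0 + b.(rec X. d.(X + 0 + b.X + c.(X + X))\{a,d}) + c.((rec X. d.(X + 0 + b.X + c.(X + X))\{a,d}) + (rec X. d.(X + 0 + b.X + c.(X + X))\{a,d})))\{a,d} | —b→ q2, —c→ q3
  q2 = (rec X. d.(X + 0 + b.X + c.(X + X))\{a,d})\{a,d} | (no moves)
  q3 = ((rec X. d.(X + 0 + b.X + c.(X + X))\{a,d}) + (rec X. d.(X + 0 + b.X + c.(X + X))\{a,d}))\{a,d} | (no moves)
Coarsest stable partition (strong bisimilarity classes):
  B0 = {p0, q0}
  B1 = {p1, q1}
  B2 = {p2, p3, q2, q3}
p0 ∈ B0, q0 ∈ B0 → same block
Bisimilar ⇒ trace-equivalent.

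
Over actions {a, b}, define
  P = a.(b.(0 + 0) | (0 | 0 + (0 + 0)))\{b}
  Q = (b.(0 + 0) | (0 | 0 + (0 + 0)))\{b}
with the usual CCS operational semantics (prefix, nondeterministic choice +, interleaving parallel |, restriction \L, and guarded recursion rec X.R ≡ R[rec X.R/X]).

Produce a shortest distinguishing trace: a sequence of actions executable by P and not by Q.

LTS(P): 2 reachable states
  s0 = a.(b.(0 + 0) | (0 | 0 + (0 + 0)))\{b} :: —a→ s1
  s1 = (b.(0 + 0) | (0 | 0 + (0 + 0)))\{b} :: stopped
LTS(Q): 1 reachable states
  t0 = (b.(0 + 0) | (0 | 0 + (0 + 0)))\{b} :: stopped
Run σ = ⟨a⟩ on P: start {s0}
  [1] a ⇒ {s1}
  P completes σ.
Run σ = ⟨a⟩ on Q: start {t0}
  [1] a ⇒ no successor for Q

a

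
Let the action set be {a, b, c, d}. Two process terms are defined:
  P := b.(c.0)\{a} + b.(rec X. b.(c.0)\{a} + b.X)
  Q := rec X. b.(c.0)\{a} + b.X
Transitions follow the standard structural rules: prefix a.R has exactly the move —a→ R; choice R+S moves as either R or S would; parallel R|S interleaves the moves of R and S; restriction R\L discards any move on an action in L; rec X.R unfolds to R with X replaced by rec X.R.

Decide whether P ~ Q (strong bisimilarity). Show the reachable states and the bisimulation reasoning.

P ~ Q

Reachable graph of P (4 states):
  p0 = b.(c.0)\{a} + b.(rec X. b.(c.0)\{a} + b.X) has moves --b--▸ p1, --b--▸ p2
  p1 = (c.0)\{a} has moves --c--▸ p3
  p2 = rec X. b.(c.0)\{a} + b.X has moves --b--▸ p1, --b--▸ p2
  p3 = 0\{a} has moves (no moves)
Reachable graph of Q (3 states):
  q0 = rec X. b.(c.0)\{a} + b.X has moves --b--▸ q0, --b--▸ q1
  q1 = (c.0)\{a} has moves --c--▸ q2
  q2 = 0\{a} has moves (no moves)
Bisimilarity quotient blocks:
  B0 = {p0, p2, q0}
  B1 = {p1, q1}
  B2 = {p3, q2}
p0 ∈ B0, q0 ∈ B0 → same block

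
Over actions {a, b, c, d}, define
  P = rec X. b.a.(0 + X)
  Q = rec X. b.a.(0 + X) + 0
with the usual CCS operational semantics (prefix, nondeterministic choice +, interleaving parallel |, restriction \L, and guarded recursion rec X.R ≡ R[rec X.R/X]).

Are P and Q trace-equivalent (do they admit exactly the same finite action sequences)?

traces(P) = traces(Q)

Reachable graph of P (3 states):
  u0 = rec X. b.a.(0 + X) | -b-> u1
  u1 = a.(0 + (rec X. b.a.(0 + X))) | -a-> u2
  u2 = 0 + (rec X. b.a.(0 + X)) | -b-> u1
Reachable graph of Q (3 states):
  v0 = rec X. b.a.(0 + X) + 0 | -b-> v1
  v1 = a.(0 + (rec X. b.a.(0 + X) + 0)) | -a-> v2
  v2 = 0 + (rec X. b.a.(0 + X) + 0) | -b-> v1
Coarsest stable partition (strong bisimilarity classes):
  B0 = {u0, u2, v0, v2}
  B1 = {u1, v1}
u0 ∈ B0, v0 ∈ B0 → same block
Bisimilar ⇒ trace-equivalent.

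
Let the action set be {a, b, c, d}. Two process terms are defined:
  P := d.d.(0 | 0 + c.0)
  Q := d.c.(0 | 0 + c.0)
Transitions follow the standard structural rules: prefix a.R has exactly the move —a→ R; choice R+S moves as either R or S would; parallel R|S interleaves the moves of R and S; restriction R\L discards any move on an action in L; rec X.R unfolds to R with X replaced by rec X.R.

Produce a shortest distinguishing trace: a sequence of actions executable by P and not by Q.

P's transition system — 4 states:
  u0 = d.d.(0 | 0 + c.0) → =d=> u1
  u1 = d.(0 | 0 + c.0) → =d=> u2
  u2 = 0 | 0 + c.0 → =c=> u3
  u3 = 0 → ·
Q's transition system — 4 states:
  v0 = d.c.(0 | 0 + c.0) → =d=> v1
  v1 = c.(0 | 0 + c.0) → =c=> v2
  v2 = 0 | 0 + c.0 → =c=> v3
  v3 = 0 → ·
Trace ⟨dd⟩ through P, begin at {u0}:
  after d @ step 1: {u1}
  after d @ step 2: {u2}
  — P admits the full trace.
Trace ⟨dd⟩ through Q, begin at {v0}:
  after d @ step 1: {v1}
  after d @ step 2: no successor for Q

dd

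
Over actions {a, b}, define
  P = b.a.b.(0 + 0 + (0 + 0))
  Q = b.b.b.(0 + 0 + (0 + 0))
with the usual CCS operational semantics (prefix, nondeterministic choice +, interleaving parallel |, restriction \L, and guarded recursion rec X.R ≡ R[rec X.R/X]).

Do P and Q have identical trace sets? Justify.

LTS(P): 4 reachable states
  p0 = b.a.b.(0 + 0 + (0 + 0)) → =b=> p1
  p1 = a.b.(0 + 0 + (0 + 0)) → =a=> p2
  p2 = b.(0 + 0 + (0 + 0)) → =b=> p3
  p3 = 0 + 0 + (0 + 0) → deadlocked
LTS(Q): 4 reachable states
  q0 = b.b.b.(0 + 0 + (0 + 0)) → =b=> q1
  q1 = b.b.(0 + 0 + (0 + 0)) → =b=> q2
  q2 = b.(0 + 0 + (0 + 0)) → =b=> q3
  q3 = 0 + 0 + (0 + 0) → deadlocked
Trace ⟨ba⟩ through P, begin at {p0}:
  [1] b ⇒ {p1}
  [2] a ⇒ {p2}
  ✓ P
Trace ⟨ba⟩ through Q, begin at {q0}:
  [1] b ⇒ {q1}
  [2] a ⇒ no successor for Q

trace-distinct — witness ⟨ba⟩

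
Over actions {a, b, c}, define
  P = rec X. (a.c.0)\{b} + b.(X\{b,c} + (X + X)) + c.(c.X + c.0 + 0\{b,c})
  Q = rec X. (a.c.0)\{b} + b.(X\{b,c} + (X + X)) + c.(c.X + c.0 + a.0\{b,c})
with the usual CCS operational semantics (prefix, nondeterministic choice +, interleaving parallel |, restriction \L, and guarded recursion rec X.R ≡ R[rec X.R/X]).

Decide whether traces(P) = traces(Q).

P's transition system — 7 states:
  m0 = rec X. (a.c.0)\{b} + b.(X\{b,c} + (X + X)) + c.(c.X + c.0 + 0\{b,c}) ⊢ --a--▸ m1, --b--▸ m2, --c--▸ m3
  m1 = (c.0)\{b} ⊢ --c--▸ m4
  m2 = (rec X. (a.c.0)\{b} + b.(X\{b,c} + (X + X)) + c.(c.X + c.0 + 0\{b,c}))\{b,c} + ((rec X. (a.c.0)\{b} + b.(X\{b,c} + (X + X)) + c.(c.X + c.0 + 0\{b,c})) + (rec X. (a.c.0)\{b} + b.(X\{b,c} + (X + X)) + c.(c.X + c.0 + 0\{b,c}))) ⊢ --a--▸ m1, --a--▸ m5, --b--▸ m2, --c--▸ m3
  m3 = c.(rec X. (a.c.0)\{b} + b.(X\{b,c} + (X + X)) + c.(c.X + c.0 + 0\{b,c})) + c.0 + 0\{b,c} ⊢ --c--▸ m0, --c--▸ m6
  m4 = 0\{b} ⊢ ·
  m5 = (c.0)\{b}\{b,c} ⊢ ·
  m6 = 0 ⊢ ·
Q's transition system — 8 states:
  n0 = rec X. (a.c.0)\{b} + b.(X\{b,c} + (X + X)) + c.(c.X + c.0 + a.0\{b,c}) ⊢ --a--▸ n1, --b--▸ n2, --c--▸ n3
  n1 = (c.0)\{b} ⊢ --c--▸ n4
  n2 = (rec X. (a.c.0)\{b} + b.(X\{b,c} + (X + X)) + c.(c.X + c.0 + a.0\{b,c}))\{b,c} + ((rec X. (a.c.0)\{b} + b.(X\{b,c} + (X + X)) + c.(c.X + c.0 + a.0\{b,c})) + (rec X. (a.c.0)\{b} + b.(X\{b,c} + (X + X)) + c.(c.X + c.0 + a.0\{b,c}))) ⊢ --a--▸ n1, --a--▸ n5, --b--▸ n2, --c--▸ n3
  n3 = c.(rec X. (a.c.0)\{b} + b.(X\{b,c} + (X + X)) + c.(c.X + c.0 + a.0\{b,c})) + c.0 + a.0\{b,c} ⊢ --a--▸ n6, --c--▸ n0, --c--▸ n7
  n4 = 0\{b} ⊢ ·
  n5 = (c.0)\{b}\{b,c} ⊢ ·
  n6 = 0\{b,c} ⊢ ·
  n7 = 0 ⊢ ·
Executing ca from Q (initial set {n0}):
  after c @ step 1: {n3}
  after a @ step 2: {n6}
  — Q admits the full trace.
Executing ca from P (initial set {m0}):
  after c @ step 1: {m3}
  after a @ step 2: ∅ (P stuck)

NO — witness ⟨ca⟩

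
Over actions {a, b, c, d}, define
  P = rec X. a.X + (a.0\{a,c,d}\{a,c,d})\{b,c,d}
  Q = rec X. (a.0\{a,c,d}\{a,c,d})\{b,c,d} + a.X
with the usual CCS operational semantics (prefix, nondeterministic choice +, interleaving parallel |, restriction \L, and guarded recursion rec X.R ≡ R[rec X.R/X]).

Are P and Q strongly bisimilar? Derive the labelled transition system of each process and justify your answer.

bisimilar

P's transition system — 2 states:
  s0 = rec X. a.X + (a.0\{a,c,d}\{a,c,d})\{b,c,d} :: —a→ s0, —a→ s1
  s1 = 0\{a,c,d}\{a,c,d}\{b,c,d} :: ∅
Q's transition system — 2 states:
  t0 = rec X. (a.0\{a,c,d}\{a,c,d})\{b,c,d} + a.X :: —a→ t0, —a→ t1
  t1 = 0\{a,c,d}\{a,c,d}\{b,c,d} :: ∅
Partition-refinement fixed point:
  B0 = {s0, t0}
  B1 = {s1, t1}
s0 ∈ B0, t0 ∈ B0 → same block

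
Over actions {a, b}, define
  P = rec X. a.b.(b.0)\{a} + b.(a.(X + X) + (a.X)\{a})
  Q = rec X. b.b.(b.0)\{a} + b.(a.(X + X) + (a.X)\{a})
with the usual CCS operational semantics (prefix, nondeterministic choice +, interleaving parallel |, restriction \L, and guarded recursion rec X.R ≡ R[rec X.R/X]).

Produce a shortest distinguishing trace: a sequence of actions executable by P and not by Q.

a

P's transition system — 6 states:
  s0 = rec X. a.b.(b.0)\{a} + b.(a.(X + X) + (a.X)\{a}) ⊢ —a→ s1, —b→ s2
  s1 = b.(b.0)\{a} ⊢ —b→ s3
  s2 = a.((rec X. a.b.(b.0)\{a} + b.(a.(X + X) + (a.X)\{a})) + (rec X. a.b.(b.0)\{a} + b.(a.(X + X) + (a.X)\{a}))) + (a.(rec X. a.b.(b.0)\{a} + b.(a.(X + X) + (a.X)\{a})))\{a} ⊢ —a→ s4
  s3 = (b.0)\{a} ⊢ —b→ s5
  s4 = (rec X. a.b.(b.0)\{a} + b.(a.(X + X) + (a.X)\{a})) + (rec X. a.b.(b.0)\{a} + b.(a.(X + X) + (a.X)\{a})) ⊢ —a→ s1, —b→ s2
  s5 = 0\{a} ⊢ deadlocked
Q's transition system — 6 states:
  t0 = rec X. b.b.(b.0)\{a} + b.(a.(X + X) + (a.X)\{a}) ⊢ —b→ t1, —b→ t2
  t1 = a.((rec X. b.b.(b.0)\{a} + b.(a.(X + X) + (a.X)\{a})) + (rec X. b.b.(b.0)\{a} + b.(a.(X + X) + (a.X)\{a}))) + (a.(rec X. b.b.(b.0)\{a} + b.(a.(X + X) + (a.X)\{a})))\{a} ⊢ —a→ t3
  t2 = b.(b.0)\{a} ⊢ —b→ t4
  t3 = (rec X. b.b.(b.0)\{a} + b.(a.(X + X) + (a.X)\{a})) + (rec X. b.b.(b.0)\{a} + b.(a.(X + X) + (a.X)\{a})) ⊢ —b→ t1, —b→ t2
  t4 = (b.0)\{a} ⊢ —b→ t5
  t5 = 0\{a} ⊢ deadlocked
Run σ = ⟨a⟩ on P: start {s0}
  after a @ step 1: {s1}
  ✓ P
Run σ = ⟨a⟩ on Q: start {t0}
  after a @ step 1: ∅  — Q cannot continue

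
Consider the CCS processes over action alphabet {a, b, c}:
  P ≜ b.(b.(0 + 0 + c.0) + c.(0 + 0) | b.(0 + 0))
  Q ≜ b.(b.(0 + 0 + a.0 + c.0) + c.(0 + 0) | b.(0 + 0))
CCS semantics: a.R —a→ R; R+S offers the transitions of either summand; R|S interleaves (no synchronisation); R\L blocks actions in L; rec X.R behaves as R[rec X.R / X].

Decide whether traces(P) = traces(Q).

NO — witness ⟨bba⟩

Reachable graph of P (7 states):
  s0 = b.(b.(0 + 0 + c.0) + c.(0 + 0) | b.(0 + 0)) → —b→ s1
  s1 = b.(0 + 0 + c.0) + c.(0 + 0) | b.(0 + 0) → —b→ s2, —b→ s3, —c→ s4
  s2 = 0 + 0 + c.0 → —c→ s5
  s3 = c.(0 + 0) | (0 + 0) → —c→ s6
  s4 = (0 + 0) | b.(0 + 0) → —b→ s6
  s5 = 0 → stopped
  s6 = (0 + 0) | (0 + 0) → stopped
Reachable graph of Q (7 states):
  t0 = b.(b.(0 + 0 + a.0 + c.0) + c.(0 + 0) | b.(0 + 0)) → —b→ t1
  t1 = b.(0 + 0 + a.0 + c.0) + c.(0 + 0) | b.(0 + 0) → —b→ t2, —b→ t3, —c→ t4
  t2 = 0 + 0 + a.0 + c.0 → —a→ t5, —c→ t5
  t3 = c.(0 + 0) | (0 + 0) → —c→ t6
  t4 = (0 + 0) | b.(0 + 0) → —b→ t6
  t5 = 0 → stopped
  t6 = (0 + 0) | (0 + 0) → stopped
Trace ⟨bba⟩ through Q, begin at {t0}:
  after b @ step 1: {t1}
  after b @ step 2: {t2, t3}
  after a @ step 3: {t5}
  ✓ Q
Trace ⟨bba⟩ through P, begin at {s0}:
  after b @ step 1: {s1}
  after b @ step 2: {s2, s3}
  after a @ step 3: ∅  — P cannot continue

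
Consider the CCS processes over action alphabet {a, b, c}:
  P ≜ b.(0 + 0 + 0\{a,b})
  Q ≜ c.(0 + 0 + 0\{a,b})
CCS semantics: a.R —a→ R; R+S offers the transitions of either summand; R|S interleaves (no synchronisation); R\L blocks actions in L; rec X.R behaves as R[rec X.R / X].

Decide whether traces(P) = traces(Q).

trace-distinct — witness ⟨b⟩

LTS(P): 2 reachable states
  p0 = b.(0 + 0 + 0\{a,b}) ⊢ =b=> p1
  p1 = 0 + 0 + 0\{a,b} ⊢ stopped
LTS(Q): 2 reachable states
  q0 = c.(0 + 0 + 0\{a,b}) ⊢ =c=> q1
  q1 = 0 + 0 + 0\{a,b} ⊢ stopped
Executing b from P (initial set {p0}):
  after b @ step 1: {p1}
  P completes σ.
Executing b from Q (initial set {q0}):
  after b @ step 1: no successor for Q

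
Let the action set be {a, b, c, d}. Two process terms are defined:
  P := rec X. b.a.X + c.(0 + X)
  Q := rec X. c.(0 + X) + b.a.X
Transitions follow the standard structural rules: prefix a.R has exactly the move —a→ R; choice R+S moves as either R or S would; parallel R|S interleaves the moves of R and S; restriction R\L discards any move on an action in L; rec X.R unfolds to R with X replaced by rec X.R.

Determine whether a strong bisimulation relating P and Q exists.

Reachable graph of P (3 states):
  u0 = rec X. b.a.X + c.(0 + X) :: -b-> u1, -c-> u2
  u1 = a.(rec X. b.a.X + c.(0 + X)) :: -a-> u0
  u2 = 0 + (rec X. b.a.X + c.(0 + X)) :: -b-> u1, -c-> u2
Reachable graph of Q (3 states):
  v0 = rec X. c.(0 + X) + b.a.X :: -b-> v1, -c-> v2
  v1 = a.(rec X. c.(0 + X) + b.a.X) :: -a-> v0
  v2 = 0 + (rec X. c.(0 + X) + b.a.X) :: -b-> v1, -c-> v2
Partition-refinement fixed point:
  B0 = {u0, u2, v0, v2}
  B1 = {u1, v1}
u0 ∈ B0, v0 ∈ B0 → same block

YES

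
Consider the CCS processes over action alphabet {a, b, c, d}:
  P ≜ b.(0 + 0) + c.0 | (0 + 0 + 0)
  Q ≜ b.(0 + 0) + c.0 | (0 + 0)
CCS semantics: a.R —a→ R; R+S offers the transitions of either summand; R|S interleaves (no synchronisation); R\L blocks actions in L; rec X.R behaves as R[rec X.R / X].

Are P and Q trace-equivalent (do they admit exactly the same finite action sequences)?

Reachable graph of P (3 states):
  m0 = b.(0 + 0) + c.0 | (0 + 0 + 0) has moves ··b··> m1, ··c··> m2
  m1 = 0 + 0 has moves stopped
  m2 = 0 | (0 + 0 + 0) has moves stopped
Reachable graph of Q (3 states):
  n0 = b.(0 + 0) + c.0 | (0 + 0) has moves ··b··> n1, ··c··> n2
  n1 = 0 + 0 has moves stopped
  n2 = 0 | (0 + 0) has moves stopped
Bisimilarity quotient blocks:
  B0 = {m0, n0}
  B1 = {m1, m2, n1, n2}
m0 ∈ B0, n0 ∈ B0 → same block
Bisimilar ⇒ trace-equivalent.

YES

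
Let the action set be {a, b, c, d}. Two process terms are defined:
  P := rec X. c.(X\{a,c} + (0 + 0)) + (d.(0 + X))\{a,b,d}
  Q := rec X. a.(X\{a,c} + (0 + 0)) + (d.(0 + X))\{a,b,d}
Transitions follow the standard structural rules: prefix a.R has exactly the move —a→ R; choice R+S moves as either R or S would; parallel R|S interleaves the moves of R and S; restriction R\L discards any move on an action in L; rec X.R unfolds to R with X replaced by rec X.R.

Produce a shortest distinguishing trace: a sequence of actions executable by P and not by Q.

c

Reachable graph of P (2 states):
  s0 = rec X. c.(X\{a,c} + (0 + 0)) + (d.(0 + X))\{a,b,d} ⊢ ··c··> s1
  s1 = (rec X. c.(X\{a,c} + (0 + 0)) + (d.(0 + X))\{a,b,d})\{a,c} + (0 + 0) ⊢ ·
Reachable graph of Q (2 states):
  t0 = rec X. a.(X\{a,c} + (0 + 0)) + (d.(0 + X))\{a,b,d} ⊢ ··a··> t1
  t1 = (rec X. a.(X\{a,c} + (0 + 0)) + (d.(0 + X))\{a,b,d})\{a,c} + (0 + 0) ⊢ ·
Executing c from P (initial set {s0}):
  step 1 (c): {s1}
  P completes σ.
Executing c from Q (initial set {t0}):
  step 1 (c): no successor for Q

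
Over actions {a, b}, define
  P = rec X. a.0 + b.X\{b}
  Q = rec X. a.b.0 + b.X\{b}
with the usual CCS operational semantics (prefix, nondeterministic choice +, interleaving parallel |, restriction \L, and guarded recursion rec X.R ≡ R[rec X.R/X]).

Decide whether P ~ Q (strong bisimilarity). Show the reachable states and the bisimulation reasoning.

LTS(P): 4 reachable states
  u0 = rec X. a.0 + b.X\{b} has moves ··a··> u1, ··b··> u2
  u1 = 0 has moves (no moves)
  u2 = (rec X. a.0 + b.X\{b})\{b} has moves ··a··> u3
  u3 = 0\{b} has moves (no moves)
LTS(Q): 5 reachable states
  v0 = rec X. a.b.0 + b.X\{b} has moves ··a··> v1, ··b··> v2
  v1 = b.0 has moves ··b··> v3
  v2 = (rec X. a.b.0 + b.X\{b})\{b} has moves ··a··> v4
  v3 = 0 has moves (no moves)
  v4 = (b.0)\{b} has moves (no moves)
Partition-refinement fixed point:
  B0 = {u0}
  B1 = {u1, u3, v3, v4}
  B2 = {u2, v2}
  B3 = {v0}
  B4 = {v1}
u0 ∈ B0, v0 ∈ B3 → different blocks

P ≁ Q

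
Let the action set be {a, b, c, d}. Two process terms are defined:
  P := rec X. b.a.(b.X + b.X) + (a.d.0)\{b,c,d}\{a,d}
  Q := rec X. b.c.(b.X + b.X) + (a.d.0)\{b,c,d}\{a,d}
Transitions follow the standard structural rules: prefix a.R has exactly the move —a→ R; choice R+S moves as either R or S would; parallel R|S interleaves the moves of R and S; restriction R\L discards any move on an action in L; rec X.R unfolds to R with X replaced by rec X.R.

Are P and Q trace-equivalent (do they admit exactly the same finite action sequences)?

traces(P) ≠ traces(Q) — witness ⟨ba⟩

P's transition system — 3 states:
  m0 = rec X. b.a.(b.X + b.X) + (a.d.0)\{b,c,d}\{a,d} | —b→ m1
  m1 = a.(b.(rec X. b.a.(b.X + b.X) + (a.d.0)\{b,c,d}\{a,d}) + b.(rec X. b.a.(b.X + b.X) + (a.d.0)\{b,c,d}\{a,d})) | —a→ m2
  m2 = b.(rec X. b.a.(b.X + b.X) + (a.d.0)\{b,c,d}\{a,d}) + b.(rec X. b.a.(b.X + b.X) + (a.d.0)\{b,c,d}\{a,d}) | —b→ m0
Q's transition system — 3 states:
  n0 = rec X. b.c.(b.X + b.X) + (a.d.0)\{b,c,d}\{a,d} | —b→ n1
  n1 = c.(b.(rec X. b.c.(b.X + b.X) + (a.d.0)\{b,c,d}\{a,d}) + b.(rec X. b.c.(b.X + b.X) + (a.d.0)\{b,c,d}\{a,d})) | —c→ n2
  n2 = b.(rec X. b.c.(b.X + b.X) + (a.d.0)\{b,c,d}\{a,d}) + b.(rec X. b.c.(b.X + b.X) + (a.d.0)\{b,c,d}\{a,d}) | —b→ n0
Executing ba from P (initial set {m0}):
  step 1 (b): {m1}
  step 2 (a): {m2}
  ✓ P
Executing ba from Q (initial set {n0}):
  step 1 (b): {n1}
  step 2 (a): ∅ (Q stuck)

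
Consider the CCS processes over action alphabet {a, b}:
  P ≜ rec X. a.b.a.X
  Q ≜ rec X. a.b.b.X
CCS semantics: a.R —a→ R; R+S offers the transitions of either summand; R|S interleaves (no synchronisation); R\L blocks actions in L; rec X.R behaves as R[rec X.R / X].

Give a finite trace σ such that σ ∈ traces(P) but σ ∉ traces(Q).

aba

P's transition system — 3 states:
  p0 = rec X. a.b.a.X has moves --a--▸ p1
  p1 = b.a.(rec X. a.b.a.X) has moves --b--▸ p2
  p2 = a.(rec X. a.b.a.X) has moves --a--▸ p0
Q's transition system — 3 states:
  q0 = rec X. a.b.b.X has moves --a--▸ q1
  q1 = b.b.(rec X. a.b.b.X) has moves --b--▸ q2
  q2 = b.(rec X. a.b.b.X) has moves --b--▸ q0
Run σ = ⟨aba⟩ on P: start {p0}
  [1] a ⇒ {p1}
  [2] b ⇒ {p2}
  [3] a ⇒ {p0}
  P completes σ.
Run σ = ⟨aba⟩ on Q: start {q0}
  [1] a ⇒ {q1}
  [2] b ⇒ {q2}
  [3] a ⇒ ∅  — Q cannot continue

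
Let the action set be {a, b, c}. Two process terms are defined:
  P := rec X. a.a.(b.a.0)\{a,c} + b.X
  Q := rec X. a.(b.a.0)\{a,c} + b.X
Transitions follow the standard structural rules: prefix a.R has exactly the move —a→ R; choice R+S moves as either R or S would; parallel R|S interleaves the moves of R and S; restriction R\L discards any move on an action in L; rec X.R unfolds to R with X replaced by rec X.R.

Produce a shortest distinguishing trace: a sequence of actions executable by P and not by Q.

LTS(P): 4 reachable states
  p0 = rec X. a.a.(b.a.0)\{a,c} + b.X | ··a··> p1, ··b··> p0
  p1 = a.(b.a.0)\{a,c} | ··a··> p2
  p2 = (b.a.0)\{a,c} | ··b··> p3
  p3 = (a.0)\{a,c} | ∅
LTS(Q): 3 reachable states
  q0 = rec X. a.(b.a.0)\{a,c} + b.X | ··a··> q1, ··b··> q0
  q1 = (b.a.0)\{a,c} | ··b··> q2
  q2 = (a.0)\{a,c} | ∅
Run σ = ⟨aa⟩ on P: start {p0}
  after a @ step 1: {p1}
  after a @ step 2: {p2}
  P completes σ.
Run σ = ⟨aa⟩ on Q: start {q0}
  after a @ step 1: {q1}
  after a @ step 2: ∅ (Q stuck)

aa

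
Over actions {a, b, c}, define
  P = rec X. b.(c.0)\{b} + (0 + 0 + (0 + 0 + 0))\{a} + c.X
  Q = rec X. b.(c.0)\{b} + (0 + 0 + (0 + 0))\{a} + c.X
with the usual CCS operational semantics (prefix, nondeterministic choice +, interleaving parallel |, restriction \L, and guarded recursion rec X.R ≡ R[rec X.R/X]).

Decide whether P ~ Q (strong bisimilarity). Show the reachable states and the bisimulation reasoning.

Reachable graph of P (3 states):
  p0 = rec X. b.(c.0)\{b} + (0 + 0 + (0 + 0 + 0))\{a} + c.X :: ··b··> p1, ··c··> p0
  p1 = (c.0)\{b} :: ··c··> p2
  p2 = 0\{b} :: stopped
Reachable graph of Q (3 states):
  q0 = rec X. b.(c.0)\{b} + (0 + 0 + (0 + 0))\{a} + c.X :: ··b··> q1, ··c··> q0
  q1 = (c.0)\{b} :: ··c··> q2
  q2 = 0\{b} :: stopped
Partition-refinement fixed point:
  B0 = {p0, q0}
  B1 = {p1, q1}
  B2 = {p2, q2}
p0 ∈ B0, q0 ∈ B0 → same block

YES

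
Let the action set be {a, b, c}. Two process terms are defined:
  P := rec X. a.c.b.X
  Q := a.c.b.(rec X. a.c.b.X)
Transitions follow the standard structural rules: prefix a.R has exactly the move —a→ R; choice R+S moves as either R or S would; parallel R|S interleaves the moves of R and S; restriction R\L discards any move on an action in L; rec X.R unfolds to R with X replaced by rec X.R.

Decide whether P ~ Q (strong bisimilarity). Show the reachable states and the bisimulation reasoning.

YES

P's transition system — 3 states:
  u0 = rec X. a.c.b.X has moves -a-> u1
  u1 = c.b.(rec X. a.c.b.X) has moves -c-> u2
  u2 = b.(rec X. a.c.b.X) has moves -b-> u0
Q's transition system — 4 states:
  v0 = a.c.b.(rec X. a.c.b.X) has moves -a-> v1
  v1 = c.b.(rec X. a.c.b.X) has moves -c-> v2
  v2 = b.(rec X. a.c.b.X) has moves -b-> v3
  v3 = rec X. a.c.b.X has moves -a-> v1
Bisimilarity quotient blocks:
  B0 = {u0, v0, v3}
  B1 = {u1, v1}
  B2 = {u2, v2}
u0 ∈ B0, v0 ∈ B0 → same block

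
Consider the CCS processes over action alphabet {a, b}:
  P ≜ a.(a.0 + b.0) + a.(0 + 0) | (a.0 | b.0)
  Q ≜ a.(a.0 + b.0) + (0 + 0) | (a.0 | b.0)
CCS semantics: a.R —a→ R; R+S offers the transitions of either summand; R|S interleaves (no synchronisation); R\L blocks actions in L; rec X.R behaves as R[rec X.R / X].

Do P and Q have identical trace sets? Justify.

P's transition system — 10 states:
  p0 = a.(a.0 + b.0) + a.(0 + 0) | (a.0 | b.0) | ··a··> p1, ··a··> p2, ··a··> p3, ··b··> p4
  p1 = (0 + 0) | (a.0 | b.0) | ··a··> p5, ··b··> p6
  p2 = a.(0 + 0) | (0 | b.0) | ··a··> p5, ··b··> p7
  p3 = a.0 + b.0 | ··a··> p8, ··b··> p8
  p4 = a.(0 + 0) | (a.0 | 0) | ··a··> p6, ··a··> p7
  p5 = (0 + 0) | (0 | b.0) | ··b··> p9
  p6 = (0 + 0) | (a.0 | 0) | ··a··> p9
  p7 = a.(0 + 0) | (0 | 0) | ··a··> p9
  p8 = 0 | (no moves)
  p9 = (0 + 0) | (0 | 0) | (no moves)
Q's transition system — 6 states:
  q0 = a.(a.0 + b.0) + (0 + 0) | (a.0 | b.0) | ··a··> q1, ··a··> q2, ··b··> q3
  q1 = (0 + 0) | (0 | b.0) | ··b··> q4
  q2 = a.0 + b.0 | ··a··> q5, ··b··> q5
  q3 = (0 + 0) | (a.0 | 0) | ··a··> q4
  q4 = (0 + 0) | (0 | 0) | (no moves)
  q5 = 0 | (no moves)
Executing aab from P (initial set {p0}):
  step 1 (a): {p1, p2, p3}
  step 2 (a): {p5, p8}
  step 3 (b): {p9}
  — P admits the full trace.
Executing aab from Q (initial set {q0}):
  step 1 (a): {q1, q2}
  step 2 (a): {q5}
  step 3 (b): no successor for Q

traces(P) ≠ traces(Q) — witness ⟨aab⟩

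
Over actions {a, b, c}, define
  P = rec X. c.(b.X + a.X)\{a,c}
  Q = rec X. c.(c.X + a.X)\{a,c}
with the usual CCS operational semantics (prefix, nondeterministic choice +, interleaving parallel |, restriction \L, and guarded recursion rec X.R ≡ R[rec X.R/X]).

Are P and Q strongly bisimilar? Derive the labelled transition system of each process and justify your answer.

Reachable graph of P (3 states):
  u0 = rec X. c.(b.X + a.X)\{a,c} | -c-> u1
  u1 = (b.(rec X. c.(b.X + a.X)\{a,c}) + a.(rec X. c.(b.X + a.X)\{a,c}))\{a,c} | -b-> u2
  u2 = (rec X. c.(b.X + a.X)\{a,c})\{a,c} | ∅
Reachable graph of Q (2 states):
  v0 = rec X. c.(c.X + a.X)\{a,c} | -c-> v1
  v1 = (c.(rec X. c.(c.X + a.X)\{a,c}) + a.(rec X. c.(c.X + a.X)\{a,c}))\{a,c} | ∅
Bisimilarity quotient blocks:
  B0 = {u0}
  B1 = {u1}
  B2 = {u2, v1}
  B3 = {v0}
u0 ∈ B0, v0 ∈ B3 → different blocks

not bisimilar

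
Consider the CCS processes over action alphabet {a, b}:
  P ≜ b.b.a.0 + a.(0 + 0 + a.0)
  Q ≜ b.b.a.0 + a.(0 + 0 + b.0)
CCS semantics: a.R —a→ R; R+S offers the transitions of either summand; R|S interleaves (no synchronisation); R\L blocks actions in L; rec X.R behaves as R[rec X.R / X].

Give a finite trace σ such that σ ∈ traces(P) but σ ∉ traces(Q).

aa

LTS(P): 5 reachable states
  s0 = b.b.a.0 + a.(0 + 0 + a.0) ⊢ =a=> s1, =b=> s2
  s1 = 0 + 0 + a.0 ⊢ =a=> s3
  s2 = b.a.0 ⊢ =b=> s4
  s3 = 0 ⊢ (no moves)
  s4 = a.0 ⊢ =a=> s3
LTS(Q): 5 reachable states
  t0 = b.b.a.0 + a.(0 + 0 + b.0) ⊢ =a=> t1, =b=> t2
  t1 = 0 + 0 + b.0 ⊢ =b=> t3
  t2 = b.a.0 ⊢ =b=> t4
  t3 = 0 ⊢ (no moves)
  t4 = a.0 ⊢ =a=> t3
Executing aa from P (initial set {s0}):
  [1] a ⇒ {s1}
  [2] a ⇒ {s3}
  ✓ P
Executing aa from Q (initial set {t0}):
  [1] a ⇒ {t1}
  [2] a ⇒ no successor for Q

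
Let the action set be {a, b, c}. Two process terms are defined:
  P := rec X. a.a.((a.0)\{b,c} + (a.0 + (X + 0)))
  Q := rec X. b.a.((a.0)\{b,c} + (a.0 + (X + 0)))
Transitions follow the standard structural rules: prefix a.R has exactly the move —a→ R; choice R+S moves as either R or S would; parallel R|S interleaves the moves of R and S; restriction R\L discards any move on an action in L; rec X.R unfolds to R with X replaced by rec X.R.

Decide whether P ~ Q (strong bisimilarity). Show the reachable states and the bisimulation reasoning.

NO

Reachable graph of P (5 states):
  s0 = rec X. a.a.((a.0)\{b,c} + (a.0 + (X + 0))) has moves --a--▸ s1
  s1 = a.((a.0)\{b,c} + (a.0 + ((rec X. a.a.((a.0)\{b,c} + (a.0 + (X + 0)))) + 0))) has moves --a--▸ s2
  s2 = (a.0)\{b,c} + (a.0 + ((rec X. a.a.((a.0)\{b,c} + (a.0 + (X + 0)))) + 0)) has moves --a--▸ s1, --a--▸ s3, --a--▸ s4
  s3 = 0 has moves stopped
  s4 = 0\{b,c} has moves stopped
Reachable graph of Q (5 states):
  t0 = rec X. b.a.((a.0)\{b,c} + (a.0 + (X + 0))) has moves --b--▸ t1
  t1 = a.((a.0)\{b,c} + (a.0 + ((rec X. b.a.((a.0)\{b,c} + (a.0 + (X + 0)))) + 0))) has moves --a--▸ t2
  t2 = (a.0)\{b,c} + (a.0 + ((rec X. b.a.((a.0)\{b,c} + (a.0 + (X + 0)))) + 0)) has moves --a--▸ t3, --a--▸ t4, --b--▸ t1
  t3 = 0 has moves stopped
  t4 = 0\{b,c} has moves stopped
Coarsest stable partition (strong bisimilarity classes):
  B0 = {s0}
  B1 = {s1}
  B2 = {s2}
  B3 = {s3, s4, t3, t4}
  B4 = {t0}
  B5 = {t1}
  B6 = {t2}
s0 ∈ B0, t0 ∈ B4 → different blocks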